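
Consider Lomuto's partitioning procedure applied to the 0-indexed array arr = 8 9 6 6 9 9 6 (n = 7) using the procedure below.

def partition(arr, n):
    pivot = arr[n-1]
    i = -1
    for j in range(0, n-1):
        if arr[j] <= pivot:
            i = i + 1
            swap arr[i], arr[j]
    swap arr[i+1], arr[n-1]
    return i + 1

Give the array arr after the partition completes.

6 6 6 9 9 9 8

pivot=6, i=-1
j=0: 8>6, skip
j=1: 9>6, skip
j=2: 6≤6, i=0, swap(0,2) ⇒ 6 9 8 6 9 9 6
j=3: 6≤6, i=1, swap(1,3) ⇒ 6 6 8 9 9 9 6
j=4: 9>6, skip
j=5: 9>6, skip
swap(2,6) ⇒ 6 6 6 9 9 9 8; return 2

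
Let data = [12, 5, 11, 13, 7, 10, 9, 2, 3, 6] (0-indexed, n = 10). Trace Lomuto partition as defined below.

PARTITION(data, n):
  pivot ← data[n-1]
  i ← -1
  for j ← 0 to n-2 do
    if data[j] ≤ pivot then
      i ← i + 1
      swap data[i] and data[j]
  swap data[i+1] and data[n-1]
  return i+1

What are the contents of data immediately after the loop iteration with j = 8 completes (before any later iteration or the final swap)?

pivot=6, i=-1
j=0: 12>6, skip
j=1: 5≤6, i=0, swap(0,1) ⇒ [5, 12, 11, 13, 7, 10, 9, 2, 3, 6]
j=2: 11>6, skip
j=3: 13>6, skip
j=4: 7>6, skip
j=5: 10>6, skip
j=6: 9>6, skip
j=7: 2≤6, i=1, swap(1,7) ⇒ [5, 2, 11, 13, 7, 10, 9, 12, 3, 6]
j=8: 3≤6, i=2, swap(2,8) ⇒ [5, 2, 3, 13, 7, 10, 9, 12, 11, 6]
(after j=8) data = [5, 2, 3, 13, 7, 10, 9, 12, 11, 6]

[5, 2, 3, 13, 7, 10, 9, 12, 11, 6]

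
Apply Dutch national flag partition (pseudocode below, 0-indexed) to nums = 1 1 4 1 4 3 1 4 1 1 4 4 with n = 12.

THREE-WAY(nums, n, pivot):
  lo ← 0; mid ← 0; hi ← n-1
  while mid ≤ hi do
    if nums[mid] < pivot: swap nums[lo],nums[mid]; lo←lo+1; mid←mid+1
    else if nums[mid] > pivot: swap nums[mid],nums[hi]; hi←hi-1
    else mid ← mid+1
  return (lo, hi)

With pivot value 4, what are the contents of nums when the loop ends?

lo=0 mid=0 hi=11
1<4: swap(0,0), lo=1 mid=1 ⇒ 1 1 4 1 4 3 1 4 1 1 4 4
1<4: swap(1,1), lo=2 mid=2 ⇒ 1 1 4 1 4 3 1 4 1 1 4 4
4=4: mid=3
1<4: swap(2,3), lo=3 mid=4 ⇒ 1 1 1 4 4 3 1 4 1 1 4 4
4=4: mid=5
3<4: swap(3,5), lo=4 mid=6 ⇒ 1 1 1 3 4 4 1 4 1 1 4 4
1<4: swap(4,6), lo=5 mid=7 ⇒ 1 1 1 3 1 4 4 4 1 1 4 4
4=4: mid=8
1<4: swap(5,8), lo=6 mid=9 ⇒ 1 1 1 3 1 1 4 4 4 1 4 4
1<4: swap(6,9), lo=7 mid=10 ⇒ 1 1 1 3 1 1 1 4 4 4 4 4
4=4: mid=11
4=4: mid=12
done. lo=7 hi=11; nums=1 1 1 3 1 1 1 4 4 4 4 4

1 1 1 3 1 1 1 4 4 4 4 4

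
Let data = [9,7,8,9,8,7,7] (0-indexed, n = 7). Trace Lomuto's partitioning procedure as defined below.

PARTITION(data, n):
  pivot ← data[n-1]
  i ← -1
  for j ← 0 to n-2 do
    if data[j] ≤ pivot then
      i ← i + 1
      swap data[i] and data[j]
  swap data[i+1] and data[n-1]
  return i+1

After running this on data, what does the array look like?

pivot=7, i=-1
j=0: 9>7, skip
j=1: 7≤7, i=0, swap(0,1) ⇒ [7,9,8,9,8,7,7]
j=2: 8>7, skip
j=3: 9>7, skip
j=4: 8>7, skip
j=5: 7≤7, i=1, swap(1,5) ⇒ [7,7,8,9,8,9,7]
swap(2,6) ⇒ [7,7,7,9,8,9,8]; return 2

[7,7,7,9,8,9,8]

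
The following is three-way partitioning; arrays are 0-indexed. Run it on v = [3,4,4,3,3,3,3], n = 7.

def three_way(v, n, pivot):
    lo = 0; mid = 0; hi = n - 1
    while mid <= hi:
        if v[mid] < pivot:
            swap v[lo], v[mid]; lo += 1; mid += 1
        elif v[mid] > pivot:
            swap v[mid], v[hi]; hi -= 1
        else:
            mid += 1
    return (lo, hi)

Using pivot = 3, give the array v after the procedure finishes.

[3,3,3,3,3,4,4]

pivot = 3; lo=0, mid=0, hi=6
v[mid]=3=3: mid=1
v[mid]=4>3: swap v[1],v[6]; hi=5 → [3,3,4,3,3,3,4]
v[mid]=3=3: mid=2
v[mid]=4>3: swap v[2],v[5]; hi=4 → [3,3,3,3,3,4,4]
v[mid]=3=3: mid=3
v[mid]=3=3: mid=4
v[mid]=3=3: mid=5
end: lo=0, hi=4; v = [3,3,3,3,3,4,4]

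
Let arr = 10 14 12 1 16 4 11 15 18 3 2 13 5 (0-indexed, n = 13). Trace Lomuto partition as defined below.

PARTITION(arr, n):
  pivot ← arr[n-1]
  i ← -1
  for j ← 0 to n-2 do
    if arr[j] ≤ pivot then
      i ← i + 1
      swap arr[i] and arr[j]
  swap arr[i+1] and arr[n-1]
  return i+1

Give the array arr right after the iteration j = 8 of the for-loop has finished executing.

pivot = arr[12] = 5; i = -1
j=0: arr[0]=10 > 5 → no swap
j=1: arr[1]=14 > 5 → no swap
j=2: arr[2]=12 > 5 → no swap
j=3: arr[3]=1 ≤ 5 → i=0, swap arr[0],arr[3] → 1 14 12 10 16 4 11 15 18 3 2 13 5
j=4: arr[4]=16 > 5 → no swap
j=5: arr[5]=4 ≤ 5 → i=1, swap arr[1],arr[5] → 1 4 12 10 16 14 11 15 18 3 2 13 5
j=6: arr[6]=11 > 5 → no swap
j=7: arr[7]=15 > 5 → no swap
j=8: arr[8]=18 > 5 → no swap
(after j=8) arr = 1 4 12 10 16 14 11 15 18 3 2 13 5

1 4 12 10 16 14 11 15 18 3 2 13 5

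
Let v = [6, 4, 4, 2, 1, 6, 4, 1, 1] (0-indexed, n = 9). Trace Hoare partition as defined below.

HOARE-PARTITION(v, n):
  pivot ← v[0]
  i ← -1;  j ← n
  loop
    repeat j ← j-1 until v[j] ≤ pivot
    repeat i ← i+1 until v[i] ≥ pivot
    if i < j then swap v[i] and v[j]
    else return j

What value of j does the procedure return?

6

pivot = v[0] = 6; i = -1, j = 9
j→8 (v[8]=1≤6), i→0 (v[0]=6≥6); i<j, swap → [1, 4, 4, 2, 1, 6, 4, 1, 6]
j→7 (v[7]=1≤6), i→5 (v[5]=6≥6); i<j, swap → [1, 4, 4, 2, 1, 1, 4, 6, 6]
j→6, i→7; i≥j, return j=6. v = [1, 4, 4, 2, 1, 1, 4, 6, 6]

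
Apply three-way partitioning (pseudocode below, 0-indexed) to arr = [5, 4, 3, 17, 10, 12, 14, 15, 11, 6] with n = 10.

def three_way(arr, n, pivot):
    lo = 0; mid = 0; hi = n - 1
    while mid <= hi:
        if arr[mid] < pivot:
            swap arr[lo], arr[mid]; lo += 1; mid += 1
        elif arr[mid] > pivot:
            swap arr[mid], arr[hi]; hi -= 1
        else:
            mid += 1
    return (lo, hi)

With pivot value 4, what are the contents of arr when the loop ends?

pivot = 4; lo=0, mid=0, hi=9
arr[mid]=5>4: swap arr[0],arr[9]; hi=8 → [6, 4, 3, 17, 10, 12, 14, 15, 11, 5]
arr[mid]=6>4: swap arr[0],arr[8]; hi=7 → [11, 4, 3, 17, 10, 12, 14, 15, 6, 5]
arr[mid]=11>4: swap arr[0],arr[7]; hi=6 → [15, 4, 3, 17, 10, 12, 14, 11, 6, 5]
arr[mid]=15>4: swap arr[0],arr[6]; hi=5 → [14, 4, 3, 17, 10, 12, 15, 11, 6, 5]
arr[mid]=14>4: swap arr[0],arr[5]; hi=4 → [12, 4, 3, 17, 10, 14, 15, 11, 6, 5]
arr[mid]=12>4: swap arr[0],arr[4]; hi=3 → [10, 4, 3, 17, 12, 14, 15, 11, 6, 5]
arr[mid]=10>4: swap arr[0],arr[3]; hi=2 → [17, 4, 3, 10, 12, 14, 15, 11, 6, 5]
arr[mid]=17>4: swap arr[0],arr[2]; hi=1 → [3, 4, 17, 10, 12, 14, 15, 11, 6, 5]
arr[mid]=3<4: swap arr[0],arr[0]; lo=1,mid=1 → [3, 4, 17, 10, 12, 14, 15, 11, 6, 5]
arr[mid]=4=4: mid=2
end: lo=1, hi=1; arr = [3, 4, 17, 10, 12, 14, 15, 11, 6, 5]

[3, 4, 17, 10, 12, 14, 15, 11, 6, 5]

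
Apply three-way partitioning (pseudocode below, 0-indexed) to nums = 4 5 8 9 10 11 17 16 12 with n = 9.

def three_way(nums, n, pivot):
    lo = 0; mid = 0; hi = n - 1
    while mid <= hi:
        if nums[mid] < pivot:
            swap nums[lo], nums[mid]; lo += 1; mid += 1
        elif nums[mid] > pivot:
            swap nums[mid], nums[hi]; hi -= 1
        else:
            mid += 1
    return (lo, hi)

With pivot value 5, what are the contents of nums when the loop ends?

pivot = 5; lo=0, mid=0, hi=8
nums[mid]=4<5: swap nums[0],nums[0]; lo=1,mid=1 → 4 5 8 9 10 11 17 16 12
nums[mid]=5=5: mid=2
nums[mid]=8>5: swap nums[2],nums[8]; hi=7 → 4 5 12 9 10 11 17 16 8
nums[mid]=12>5: swap nums[2],nums[7]; hi=6 → 4 5 16 9 10 11 17 12 8
nums[mid]=16>5: swap nums[2],nums[6]; hi=5 → 4 5 17 9 10 11 16 12 8
nums[mid]=17>5: swap nums[2],nums[5]; hi=4 → 4 5 11 9 10 17 16 12 8
nums[mid]=11>5: swap nums[2],nums[4]; hi=3 → 4 5 10 9 11 17 16 12 8
nums[mid]=10>5: swap nums[2],nums[3]; hi=2 → 4 5 9 10 11 17 16 12 8
nums[mid]=9>5: swap nums[2],nums[2]; hi=1 → 4 5 9 10 11 17 16 12 8
end: lo=1, hi=1; nums = 4 5 9 10 11 17 16 12 8

4 5 9 10 11 17 16 12 8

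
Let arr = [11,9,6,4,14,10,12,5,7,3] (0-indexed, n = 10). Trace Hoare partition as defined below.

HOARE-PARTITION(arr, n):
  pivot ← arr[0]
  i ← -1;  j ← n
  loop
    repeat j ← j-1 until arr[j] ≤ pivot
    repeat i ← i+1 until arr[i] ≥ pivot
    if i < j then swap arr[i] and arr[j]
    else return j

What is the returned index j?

6

pivot = arr[0] = 11; i = -1, j = 10
j→9 (arr[9]=3≤11), i→0 (arr[0]=11≥11); i<j, swap → [3,9,6,4,14,10,12,5,7,11]
j→8 (arr[8]=7≤11), i→4 (arr[4]=14≥11); i<j, swap → [3,9,6,4,7,10,12,5,14,11]
j→7 (arr[7]=5≤11), i→6 (arr[6]=12≥11); i<j, swap → [3,9,6,4,7,10,5,12,14,11]
j→6, i→7; i≥j, return j=6. arr = [3,9,6,4,7,10,5,12,14,11]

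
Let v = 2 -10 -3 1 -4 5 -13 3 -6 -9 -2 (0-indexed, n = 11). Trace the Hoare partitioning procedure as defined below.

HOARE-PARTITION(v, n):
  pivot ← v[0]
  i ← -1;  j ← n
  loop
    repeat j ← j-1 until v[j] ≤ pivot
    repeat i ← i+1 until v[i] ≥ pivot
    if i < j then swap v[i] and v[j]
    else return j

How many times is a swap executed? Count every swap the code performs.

3

pivot=2
j stops at 10 (-2), i stops at 0 (2); swap ⇒ -2 -10 -3 1 -4 5 -13 3 -6 -9 2
j stops at 9 (-9), i stops at 5 (5); swap ⇒ -2 -10 -3 1 -4 -9 -13 3 -6 5 2
j stops at 8 (-6), i stops at 7 (3); swap ⇒ -2 -10 -3 1 -4 -9 -13 -6 3 5 2
j stops at 7, i stops at 8; i≥j ⇒ return 7. v=-2 -10 -3 1 -4 -9 -13 -6 3 5 2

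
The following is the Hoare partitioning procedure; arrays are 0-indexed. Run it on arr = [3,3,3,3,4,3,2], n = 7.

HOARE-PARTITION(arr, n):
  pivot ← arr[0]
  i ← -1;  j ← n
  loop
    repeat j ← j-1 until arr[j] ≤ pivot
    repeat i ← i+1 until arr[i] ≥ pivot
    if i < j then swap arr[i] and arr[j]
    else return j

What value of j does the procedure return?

2

pivot = arr[0] = 3; i = -1, j = 7
j→6 (arr[6]=2≤3), i→0 (arr[0]=3≥3); i<j, swap → [2,3,3,3,4,3,3]
j→5 (arr[5]=3≤3), i→1 (arr[1]=3≥3); i<j, swap → [2,3,3,3,4,3,3]
j→3 (arr[3]=3≤3), i→2 (arr[2]=3≥3); i<j, swap → [2,3,3,3,4,3,3]
j→2, i→3; i≥j, return j=2. arr = [2,3,3,3,4,3,3]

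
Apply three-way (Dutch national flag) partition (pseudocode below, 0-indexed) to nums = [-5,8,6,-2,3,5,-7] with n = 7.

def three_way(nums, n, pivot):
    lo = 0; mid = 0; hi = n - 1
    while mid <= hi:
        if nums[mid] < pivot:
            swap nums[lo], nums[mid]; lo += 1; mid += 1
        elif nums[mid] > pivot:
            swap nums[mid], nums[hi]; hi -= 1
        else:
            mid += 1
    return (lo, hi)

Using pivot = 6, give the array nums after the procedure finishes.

lo=0 mid=0 hi=6
-5<6: swap(0,0), lo=1 mid=1 ⇒ [-5,8,6,-2,3,5,-7]
8>6: swap(1,6), hi=5 ⇒ [-5,-7,6,-2,3,5,8]
-7<6: swap(1,1), lo=2 mid=2 ⇒ [-5,-7,6,-2,3,5,8]
6=6: mid=3
-2<6: swap(2,3), lo=3 mid=4 ⇒ [-5,-7,-2,6,3,5,8]
3<6: swap(3,4), lo=4 mid=5 ⇒ [-5,-7,-2,3,6,5,8]
5<6: swap(4,5), lo=5 mid=6 ⇒ [-5,-7,-2,3,5,6,8]
done. lo=5 hi=5; nums=[-5,-7,-2,3,5,6,8]

[-5,-7,-2,3,5,6,8]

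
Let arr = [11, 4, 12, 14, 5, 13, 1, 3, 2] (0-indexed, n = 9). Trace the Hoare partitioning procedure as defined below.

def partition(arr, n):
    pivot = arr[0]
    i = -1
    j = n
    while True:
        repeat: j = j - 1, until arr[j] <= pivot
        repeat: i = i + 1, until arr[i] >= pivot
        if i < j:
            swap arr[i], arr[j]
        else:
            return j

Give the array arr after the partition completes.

[2, 4, 3, 1, 5, 13, 14, 12, 11]

pivot=11
j stops at 8 (2), i stops at 0 (11); swap ⇒ [2, 4, 12, 14, 5, 13, 1, 3, 11]
j stops at 7 (3), i stops at 2 (12); swap ⇒ [2, 4, 3, 14, 5, 13, 1, 12, 11]
j stops at 6 (1), i stops at 3 (14); swap ⇒ [2, 4, 3, 1, 5, 13, 14, 12, 11]
j stops at 4, i stops at 5; i≥j ⇒ return 4. arr=[2, 4, 3, 1, 5, 13, 14, 12, 11]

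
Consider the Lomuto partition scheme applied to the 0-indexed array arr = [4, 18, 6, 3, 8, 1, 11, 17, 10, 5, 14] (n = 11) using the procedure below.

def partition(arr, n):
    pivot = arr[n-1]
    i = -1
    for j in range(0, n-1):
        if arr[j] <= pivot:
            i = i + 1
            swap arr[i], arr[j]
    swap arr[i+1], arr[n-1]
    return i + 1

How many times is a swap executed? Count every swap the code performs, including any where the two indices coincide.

9

pivot = arr[10] = 14; i = -1
j=0: arr[0]=4 ≤ 14 → i=0, swap arr[0],arr[0] (no change) → [4, 18, 6, 3, 8, 1, 11, 17, 10, 5, 14]
j=1: arr[1]=18 > 14 → no swap
j=2: arr[2]=6 ≤ 14 → i=1, swap arr[1],arr[2] → [4, 6, 18, 3, 8, 1, 11, 17, 10, 5, 14]
j=3: arr[3]=3 ≤ 14 → i=2, swap arr[2],arr[3] → [4, 6, 3, 18, 8, 1, 11, 17, 10, 5, 14]
j=4: arr[4]=8 ≤ 14 → i=3, swap arr[3],arr[4] → [4, 6, 3, 8, 18, 1, 11, 17, 10, 5, 14]
j=5: arr[5]=1 ≤ 14 → i=4, swap arr[4],arr[5] → [4, 6, 3, 8, 1, 18, 11, 17, 10, 5, 14]
j=6: arr[6]=11 ≤ 14 → i=5, swap arr[5],arr[6] → [4, 6, 3, 8, 1, 11, 18, 17, 10, 5, 14]
j=7: arr[7]=17 > 14 → no swap
j=8: arr[8]=10 ≤ 14 → i=6, swap arr[6],arr[8] → [4, 6, 3, 8, 1, 11, 10, 17, 18, 5, 14]
j=9: arr[9]=5 ≤ 14 → i=7, swap arr[7],arr[9] → [4, 6, 3, 8, 1, 11, 10, 5, 18, 17, 14]
final swap arr[8],arr[10] → [4, 6, 3, 8, 1, 11, 10, 5, 14, 17, 18]; return 8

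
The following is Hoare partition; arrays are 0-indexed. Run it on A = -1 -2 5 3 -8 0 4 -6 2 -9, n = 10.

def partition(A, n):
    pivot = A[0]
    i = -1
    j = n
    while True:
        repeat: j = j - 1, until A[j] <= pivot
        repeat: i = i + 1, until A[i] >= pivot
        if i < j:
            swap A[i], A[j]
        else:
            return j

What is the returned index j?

pivot = A[0] = -1; i = -1, j = 10
j→9 (A[9]=-9≤-1), i→0 (A[0]=-1≥-1); i<j, swap → -9 -2 5 3 -8 0 4 -6 2 -1
j→7 (A[7]=-6≤-1), i→2 (A[2]=5≥-1); i<j, swap → -9 -2 -6 3 -8 0 4 5 2 -1
j→4 (A[4]=-8≤-1), i→3 (A[3]=3≥-1); i<j, swap → -9 -2 -6 -8 3 0 4 5 2 -1
j→3, i→4; i≥j, return j=3. A = -9 -2 -6 -8 3 0 4 5 2 -1

3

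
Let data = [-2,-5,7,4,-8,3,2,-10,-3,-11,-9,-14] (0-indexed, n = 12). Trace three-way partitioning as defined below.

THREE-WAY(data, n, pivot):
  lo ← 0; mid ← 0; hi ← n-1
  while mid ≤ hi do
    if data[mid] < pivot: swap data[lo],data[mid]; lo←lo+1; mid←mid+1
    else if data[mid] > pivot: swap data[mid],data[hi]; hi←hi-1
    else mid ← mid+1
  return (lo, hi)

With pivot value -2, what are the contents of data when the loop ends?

lo=0 mid=0 hi=11
-2=-2: mid=1
-5<-2: swap(0,1), lo=1 mid=2 ⇒ [-5,-2,7,4,-8,3,2,-10,-3,-11,-9,-14]
7>-2: swap(2,11), hi=10 ⇒ [-5,-2,-14,4,-8,3,2,-10,-3,-11,-9,7]
-14<-2: swap(1,2), lo=2 mid=3 ⇒ [-5,-14,-2,4,-8,3,2,-10,-3,-11,-9,7]
4>-2: swap(3,10), hi=9 ⇒ [-5,-14,-2,-9,-8,3,2,-10,-3,-11,4,7]
-9<-2: swap(2,3), lo=3 mid=4 ⇒ [-5,-14,-9,-2,-8,3,2,-10,-3,-11,4,7]
-8<-2: swap(3,4), lo=4 mid=5 ⇒ [-5,-14,-9,-8,-2,3,2,-10,-3,-11,4,7]
3>-2: swap(5,9), hi=8 ⇒ [-5,-14,-9,-8,-2,-11,2,-10,-3,3,4,7]
-11<-2: swap(4,5), lo=5 mid=6 ⇒ [-5,-14,-9,-8,-11,-2,2,-10,-3,3,4,7]
2>-2: swap(6,8), hi=7 ⇒ [-5,-14,-9,-8,-11,-2,-3,-10,2,3,4,7]
-3<-2: swap(5,6), lo=6 mid=7 ⇒ [-5,-14,-9,-8,-11,-3,-2,-10,2,3,4,7]
-10<-2: swap(6,7), lo=7 mid=8 ⇒ [-5,-14,-9,-8,-11,-3,-10,-2,2,3,4,7]
done. lo=7 hi=7; data=[-5,-14,-9,-8,-11,-3,-10,-2,2,3,4,7]

[-5,-14,-9,-8,-11,-3,-10,-2,2,3,4,7]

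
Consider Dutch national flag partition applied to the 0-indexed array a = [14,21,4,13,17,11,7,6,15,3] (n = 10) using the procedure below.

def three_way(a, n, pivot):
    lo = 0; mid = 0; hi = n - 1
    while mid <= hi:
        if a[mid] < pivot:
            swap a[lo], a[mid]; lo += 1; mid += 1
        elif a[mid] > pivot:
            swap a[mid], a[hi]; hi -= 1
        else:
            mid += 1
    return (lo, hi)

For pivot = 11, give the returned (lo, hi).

(4, 4)

lo=0 mid=0 hi=9
14>11: swap(0,9), hi=8 ⇒ [3,21,4,13,17,11,7,6,15,14]
3<11: swap(0,0), lo=1 mid=1 ⇒ [3,21,4,13,17,11,7,6,15,14]
21>11: swap(1,8), hi=7 ⇒ [3,15,4,13,17,11,7,6,21,14]
15>11: swap(1,7), hi=6 ⇒ [3,6,4,13,17,11,7,15,21,14]
6<11: swap(1,1), lo=2 mid=2 ⇒ [3,6,4,13,17,11,7,15,21,14]
4<11: swap(2,2), lo=3 mid=3 ⇒ [3,6,4,13,17,11,7,15,21,14]
13>11: swap(3,6), hi=5 ⇒ [3,6,4,7,17,11,13,15,21,14]
7<11: swap(3,3), lo=4 mid=4 ⇒ [3,6,4,7,17,11,13,15,21,14]
17>11: swap(4,5), hi=4 ⇒ [3,6,4,7,11,17,13,15,21,14]
11=11: mid=5
done. lo=4 hi=4; a=[3,6,4,7,11,17,13,15,21,14]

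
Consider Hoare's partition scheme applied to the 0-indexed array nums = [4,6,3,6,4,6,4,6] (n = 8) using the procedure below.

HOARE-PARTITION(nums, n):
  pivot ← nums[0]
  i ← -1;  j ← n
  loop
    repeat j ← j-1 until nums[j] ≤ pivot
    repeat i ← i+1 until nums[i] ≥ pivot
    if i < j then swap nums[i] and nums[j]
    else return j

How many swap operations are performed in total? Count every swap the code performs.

pivot = nums[0] = 4; i = -1, j = 8
j→6 (nums[6]=4≤4), i→0 (nums[0]=4≥4); i<j, swap → [4,6,3,6,4,6,4,6]
j→4 (nums[4]=4≤4), i→1 (nums[1]=6≥4); i<j, swap → [4,4,3,6,6,6,4,6]
j→2, i→3; i≥j, return j=2. nums = [4,4,3,6,6,6,4,6]

2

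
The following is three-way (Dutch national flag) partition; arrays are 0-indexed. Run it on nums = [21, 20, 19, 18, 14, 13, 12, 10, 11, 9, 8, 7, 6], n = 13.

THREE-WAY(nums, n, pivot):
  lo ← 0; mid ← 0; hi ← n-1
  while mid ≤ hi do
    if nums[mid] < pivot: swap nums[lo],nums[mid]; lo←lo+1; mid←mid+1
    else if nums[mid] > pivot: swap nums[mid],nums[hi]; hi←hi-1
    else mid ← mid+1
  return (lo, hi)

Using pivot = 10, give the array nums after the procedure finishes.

pivot = 10; lo=0, mid=0, hi=12
nums[mid]=21>10: swap nums[0],nums[12]; hi=11 → [6, 20, 19, 18, 14, 13, 12, 10, 11, 9, 8, 7, 21]
nums[mid]=6<10: swap nums[0],nums[0]; lo=1,mid=1 → [6, 20, 19, 18, 14, 13, 12, 10, 11, 9, 8, 7, 21]
nums[mid]=20>10: swap nums[1],nums[11]; hi=10 → [6, 7, 19, 18, 14, 13, 12, 10, 11, 9, 8, 20, 21]
nums[mid]=7<10: swap nums[1],nums[1]; lo=2,mid=2 → [6, 7, 19, 18, 14, 13, 12, 10, 11, 9, 8, 20, 21]
nums[mid]=19>10: swap nums[2],nums[10]; hi=9 → [6, 7, 8, 18, 14, 13, 12, 10, 11, 9, 19, 20, 21]
nums[mid]=8<10: swap nums[2],nums[2]; lo=3,mid=3 → [6, 7, 8, 18, 14, 13, 12, 10, 11, 9, 19, 20, 21]
nums[mid]=18>10: swap nums[3],nums[9]; hi=8 → [6, 7, 8, 9, 14, 13, 12, 10, 11, 18, 19, 20, 21]
nums[mid]=9<10: swap nums[3],nums[3]; lo=4,mid=4 → [6, 7, 8, 9, 14, 13, 12, 10, 11, 18, 19, 20, 21]
nums[mid]=14>10: swap nums[4],nums[8]; hi=7 → [6, 7, 8, 9, 11, 13, 12, 10, 14, 18, 19, 20, 21]
nums[mid]=11>10: swap nums[4],nums[7]; hi=6 → [6, 7, 8, 9, 10, 13, 12, 11, 14, 18, 19, 20, 21]
nums[mid]=10=10: mid=5
nums[mid]=13>10: swap nums[5],nums[6]; hi=5 → [6, 7, 8, 9, 10, 12, 13, 11, 14, 18, 19, 20, 21]
nums[mid]=12>10: swap nums[5],nums[5]; hi=4 → [6, 7, 8, 9, 10, 12, 13, 11, 14, 18, 19, 20, 21]
end: lo=4, hi=4; nums = [6, 7, 8, 9, 10, 12, 13, 11, 14, 18, 19, 20, 21]

[6, 7, 8, 9, 10, 12, 13, 11, 14, 18, 19, 20, 21]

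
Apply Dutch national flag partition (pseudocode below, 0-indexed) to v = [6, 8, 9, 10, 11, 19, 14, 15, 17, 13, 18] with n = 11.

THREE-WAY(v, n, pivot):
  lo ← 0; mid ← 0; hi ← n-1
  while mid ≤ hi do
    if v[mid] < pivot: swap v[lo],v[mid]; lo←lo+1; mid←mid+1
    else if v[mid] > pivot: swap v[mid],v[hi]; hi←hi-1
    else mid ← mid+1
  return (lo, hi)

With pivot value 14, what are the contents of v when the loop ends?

[6, 8, 9, 10, 11, 13, 14, 17, 15, 18, 19]

pivot = 14; lo=0, mid=0, hi=10
v[mid]=6<14: swap v[0],v[0]; lo=1,mid=1 → [6, 8, 9, 10, 11, 19, 14, 15, 17, 13, 18]
v[mid]=8<14: swap v[1],v[1]; lo=2,mid=2 → [6, 8, 9, 10, 11, 19, 14, 15, 17, 13, 18]
v[mid]=9<14: swap v[2],v[2]; lo=3,mid=3 → [6, 8, 9, 10, 11, 19, 14, 15, 17, 13, 18]
v[mid]=10<14: swap v[3],v[3]; lo=4,mid=4 → [6, 8, 9, 10, 11, 19, 14, 15, 17, 13, 18]
v[mid]=11<14: swap v[4],v[4]; lo=5,mid=5 → [6, 8, 9, 10, 11, 19, 14, 15, 17, 13, 18]
v[mid]=19>14: swap v[5],v[10]; hi=9 → [6, 8, 9, 10, 11, 18, 14, 15, 17, 13, 19]
v[mid]=18>14: swap v[5],v[9]; hi=8 → [6, 8, 9, 10, 11, 13, 14, 15, 17, 18, 19]
v[mid]=13<14: swap v[5],v[5]; lo=6,mid=6 → [6, 8, 9, 10, 11, 13, 14, 15, 17, 18, 19]
v[mid]=14=14: mid=7
v[mid]=15>14: swap v[7],v[8]; hi=7 → [6, 8, 9, 10, 11, 13, 14, 17, 15, 18, 19]
v[mid]=17>14: swap v[7],v[7]; hi=6 → [6, 8, 9, 10, 11, 13, 14, 17, 15, 18, 19]
end: lo=6, hi=6; v = [6, 8, 9, 10, 11, 13, 14, 17, 15, 18, 19]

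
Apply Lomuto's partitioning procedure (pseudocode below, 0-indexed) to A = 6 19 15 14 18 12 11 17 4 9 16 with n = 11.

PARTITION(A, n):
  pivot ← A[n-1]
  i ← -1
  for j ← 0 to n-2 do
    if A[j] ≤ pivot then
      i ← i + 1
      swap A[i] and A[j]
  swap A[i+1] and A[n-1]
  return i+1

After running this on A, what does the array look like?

pivot=16, i=-1
j=0: 6≤16, i=0, swap(0,0) ⇒ 6 19 15 14 18 12 11 17 4 9 16
j=1: 19>16, skip
j=2: 15≤16, i=1, swap(1,2) ⇒ 6 15 19 14 18 12 11 17 4 9 16
j=3: 14≤16, i=2, swap(2,3) ⇒ 6 15 14 19 18 12 11 17 4 9 16
j=4: 18>16, skip
j=5: 12≤16, i=3, swap(3,5) ⇒ 6 15 14 12 18 19 11 17 4 9 16
j=6: 11≤16, i=4, swap(4,6) ⇒ 6 15 14 12 11 19 18 17 4 9 16
j=7: 17>16, skip
j=8: 4≤16, i=5, swap(5,8) ⇒ 6 15 14 12 11 4 18 17 19 9 16
j=9: 9≤16, i=6, swap(6,9) ⇒ 6 15 14 12 11 4 9 17 19 18 16
swap(7,10) ⇒ 6 15 14 12 11 4 9 16 19 18 17; return 7

6 15 14 12 11 4 9 16 19 18 17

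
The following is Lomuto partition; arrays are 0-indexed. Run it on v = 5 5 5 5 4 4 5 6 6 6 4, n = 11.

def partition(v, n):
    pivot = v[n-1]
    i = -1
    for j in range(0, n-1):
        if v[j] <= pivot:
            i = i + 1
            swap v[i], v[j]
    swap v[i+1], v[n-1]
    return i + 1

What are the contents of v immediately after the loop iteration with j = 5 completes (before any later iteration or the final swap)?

pivot = v[10] = 4; i = -1
j=0: v[0]=5 > 4 → no swap
j=1: v[1]=5 > 4 → no swap
j=2: v[2]=5 > 4 → no swap
j=3: v[3]=5 > 4 → no swap
j=4: v[4]=4 ≤ 4 → i=0, swap v[0],v[4] → 4 5 5 5 5 4 5 6 6 6 4
j=5: v[5]=4 ≤ 4 → i=1, swap v[1],v[5] → 4 4 5 5 5 5 5 6 6 6 4
(after j=5) v = 4 4 5 5 5 5 5 6 6 6 4

4 4 5 5 5 5 5 6 6 6 4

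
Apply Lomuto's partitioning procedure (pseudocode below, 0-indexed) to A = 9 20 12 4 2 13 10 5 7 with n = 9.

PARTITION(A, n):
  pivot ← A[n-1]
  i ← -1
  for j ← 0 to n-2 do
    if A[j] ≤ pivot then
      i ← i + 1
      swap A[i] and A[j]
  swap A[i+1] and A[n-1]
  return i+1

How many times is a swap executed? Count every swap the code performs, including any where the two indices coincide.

4

pivot=7, i=-1
j=0: 9>7, skip
j=1: 20>7, skip
j=2: 12>7, skip
j=3: 4≤7, i=0, swap(0,3) ⇒ 4 20 12 9 2 13 10 5 7
j=4: 2≤7, i=1, swap(1,4) ⇒ 4 2 12 9 20 13 10 5 7
j=5: 13>7, skip
j=6: 10>7, skip
j=7: 5≤7, i=2, swap(2,7) ⇒ 4 2 5 9 20 13 10 12 7
swap(3,8) ⇒ 4 2 5 7 20 13 10 12 9; return 3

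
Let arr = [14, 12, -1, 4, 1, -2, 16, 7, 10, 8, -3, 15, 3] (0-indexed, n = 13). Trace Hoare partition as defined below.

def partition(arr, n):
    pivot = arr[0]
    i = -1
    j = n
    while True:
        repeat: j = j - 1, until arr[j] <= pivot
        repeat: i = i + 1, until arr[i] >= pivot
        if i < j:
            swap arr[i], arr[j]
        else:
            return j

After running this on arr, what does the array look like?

[3, 12, -1, 4, 1, -2, -3, 7, 10, 8, 16, 15, 14]

pivot = arr[0] = 14; i = -1, j = 13
j→12 (arr[12]=3≤14), i→0 (arr[0]=14≥14); i<j, swap → [3, 12, -1, 4, 1, -2, 16, 7, 10, 8, -3, 15, 14]
j→10 (arr[10]=-3≤14), i→6 (arr[6]=16≥14); i<j, swap → [3, 12, -1, 4, 1, -2, -3, 7, 10, 8, 16, 15, 14]
j→9, i→10; i≥j, return j=9. arr = [3, 12, -1, 4, 1, -2, -3, 7, 10, 8, 16, 15, 14]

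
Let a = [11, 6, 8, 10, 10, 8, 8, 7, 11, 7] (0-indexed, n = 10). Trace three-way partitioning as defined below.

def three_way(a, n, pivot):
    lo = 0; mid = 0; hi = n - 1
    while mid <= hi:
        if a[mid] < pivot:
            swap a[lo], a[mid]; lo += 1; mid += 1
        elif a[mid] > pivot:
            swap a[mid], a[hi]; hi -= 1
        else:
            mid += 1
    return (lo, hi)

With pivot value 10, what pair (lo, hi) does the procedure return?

(6, 7)

lo=0 mid=0 hi=9
11>10: swap(0,9), hi=8 ⇒ [7, 6, 8, 10, 10, 8, 8, 7, 11, 11]
7<10: swap(0,0), lo=1 mid=1 ⇒ [7, 6, 8, 10, 10, 8, 8, 7, 11, 11]
6<10: swap(1,1), lo=2 mid=2 ⇒ [7, 6, 8, 10, 10, 8, 8, 7, 11, 11]
8<10: swap(2,2), lo=3 mid=3 ⇒ [7, 6, 8, 10, 10, 8, 8, 7, 11, 11]
10=10: mid=4
10=10: mid=5
8<10: swap(3,5), lo=4 mid=6 ⇒ [7, 6, 8, 8, 10, 10, 8, 7, 11, 11]
8<10: swap(4,6), lo=5 mid=7 ⇒ [7, 6, 8, 8, 8, 10, 10, 7, 11, 11]
7<10: swap(5,7), lo=6 mid=8 ⇒ [7, 6, 8, 8, 8, 7, 10, 10, 11, 11]
11>10: swap(8,8), hi=7 ⇒ [7, 6, 8, 8, 8, 7, 10, 10, 11, 11]
done. lo=6 hi=7; a=[7, 6, 8, 8, 8, 7, 10, 10, 11, 11]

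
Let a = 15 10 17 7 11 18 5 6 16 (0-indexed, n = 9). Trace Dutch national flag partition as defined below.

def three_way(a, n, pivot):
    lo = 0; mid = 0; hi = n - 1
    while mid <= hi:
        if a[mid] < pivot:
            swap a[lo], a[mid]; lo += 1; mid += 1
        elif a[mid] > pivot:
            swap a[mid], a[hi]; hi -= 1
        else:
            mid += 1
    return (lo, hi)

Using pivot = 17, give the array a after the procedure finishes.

15 10 7 11 16 5 6 17 18

lo=0 mid=0 hi=8
15<17: swap(0,0), lo=1 mid=1 ⇒ 15 10 17 7 11 18 5 6 16
10<17: swap(1,1), lo=2 mid=2 ⇒ 15 10 17 7 11 18 5 6 16
17=17: mid=3
7<17: swap(2,3), lo=3 mid=4 ⇒ 15 10 7 17 11 18 5 6 16
11<17: swap(3,4), lo=4 mid=5 ⇒ 15 10 7 11 17 18 5 6 16
18>17: swap(5,8), hi=7 ⇒ 15 10 7 11 17 16 5 6 18
16<17: swap(4,5), lo=5 mid=6 ⇒ 15 10 7 11 16 17 5 6 18
5<17: swap(5,6), lo=6 mid=7 ⇒ 15 10 7 11 16 5 17 6 18
6<17: swap(6,7), lo=7 mid=8 ⇒ 15 10 7 11 16 5 6 17 18
done. lo=7 hi=7; a=15 10 7 11 16 5 6 17 18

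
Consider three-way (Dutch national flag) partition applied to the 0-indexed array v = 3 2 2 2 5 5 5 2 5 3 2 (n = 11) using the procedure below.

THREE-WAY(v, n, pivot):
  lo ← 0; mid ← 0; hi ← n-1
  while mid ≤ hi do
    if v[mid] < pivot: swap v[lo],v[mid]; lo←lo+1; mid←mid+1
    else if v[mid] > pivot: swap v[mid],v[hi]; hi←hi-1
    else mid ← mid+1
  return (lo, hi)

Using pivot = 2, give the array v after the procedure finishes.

2 2 2 2 2 5 5 5 3 5 3

pivot = 2; lo=0, mid=0, hi=10
v[mid]=3>2: swap v[0],v[10]; hi=9 → 2 2 2 2 5 5 5 2 5 3 3
v[mid]=2=2: mid=1
v[mid]=2=2: mid=2
v[mid]=2=2: mid=3
v[mid]=2=2: mid=4
v[mid]=5>2: swap v[4],v[9]; hi=8 → 2 2 2 2 3 5 5 2 5 5 3
v[mid]=3>2: swap v[4],v[8]; hi=7 → 2 2 2 2 5 5 5 2 3 5 3
v[mid]=5>2: swap v[4],v[7]; hi=6 → 2 2 2 2 2 5 5 5 3 5 3
v[mid]=2=2: mid=5
v[mid]=5>2: swap v[5],v[6]; hi=5 → 2 2 2 2 2 5 5 5 3 5 3
v[mid]=5>2: swap v[5],v[5]; hi=4 → 2 2 2 2 2 5 5 5 3 5 3
end: lo=0, hi=4; v = 2 2 2 2 2 5 5 5 3 5 3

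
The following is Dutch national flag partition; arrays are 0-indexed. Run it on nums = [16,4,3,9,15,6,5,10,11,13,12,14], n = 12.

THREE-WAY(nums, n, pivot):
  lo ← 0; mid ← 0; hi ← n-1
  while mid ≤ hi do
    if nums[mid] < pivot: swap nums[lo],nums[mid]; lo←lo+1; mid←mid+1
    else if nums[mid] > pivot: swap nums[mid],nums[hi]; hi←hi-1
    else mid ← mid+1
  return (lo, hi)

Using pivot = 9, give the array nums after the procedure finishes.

[5,4,3,6,9,15,10,11,13,12,14,16]

lo=0 mid=0 hi=11
16>9: swap(0,11), hi=10 ⇒ [14,4,3,9,15,6,5,10,11,13,12,16]
14>9: swap(0,10), hi=9 ⇒ [12,4,3,9,15,6,5,10,11,13,14,16]
12>9: swap(0,9), hi=8 ⇒ [13,4,3,9,15,6,5,10,11,12,14,16]
13>9: swap(0,8), hi=7 ⇒ [11,4,3,9,15,6,5,10,13,12,14,16]
11>9: swap(0,7), hi=6 ⇒ [10,4,3,9,15,6,5,11,13,12,14,16]
10>9: swap(0,6), hi=5 ⇒ [5,4,3,9,15,6,10,11,13,12,14,16]
5<9: swap(0,0), lo=1 mid=1 ⇒ [5,4,3,9,15,6,10,11,13,12,14,16]
4<9: swap(1,1), lo=2 mid=2 ⇒ [5,4,3,9,15,6,10,11,13,12,14,16]
3<9: swap(2,2), lo=3 mid=3 ⇒ [5,4,3,9,15,6,10,11,13,12,14,16]
9=9: mid=4
15>9: swap(4,5), hi=4 ⇒ [5,4,3,9,6,15,10,11,13,12,14,16]
6<9: swap(3,4), lo=4 mid=5 ⇒ [5,4,3,6,9,15,10,11,13,12,14,16]
done. lo=4 hi=4; nums=[5,4,3,6,9,15,10,11,13,12,14,16]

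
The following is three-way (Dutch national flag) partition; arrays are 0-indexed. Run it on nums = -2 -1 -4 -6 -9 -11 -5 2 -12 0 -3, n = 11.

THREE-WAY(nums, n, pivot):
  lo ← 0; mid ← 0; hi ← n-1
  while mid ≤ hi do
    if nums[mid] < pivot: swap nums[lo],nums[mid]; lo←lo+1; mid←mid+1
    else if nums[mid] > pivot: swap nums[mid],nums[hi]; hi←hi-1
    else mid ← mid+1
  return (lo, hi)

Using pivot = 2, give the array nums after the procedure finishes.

-2 -1 -4 -6 -9 -11 -5 -12 0 -3 2

lo=0 mid=0 hi=10
-2<2: swap(0,0), lo=1 mid=1 ⇒ -2 -1 -4 -6 -9 -11 -5 2 -12 0 -3
-1<2: swap(1,1), lo=2 mid=2 ⇒ -2 -1 -4 -6 -9 -11 -5 2 -12 0 -3
-4<2: swap(2,2), lo=3 mid=3 ⇒ -2 -1 -4 -6 -9 -11 -5 2 -12 0 -3
-6<2: swap(3,3), lo=4 mid=4 ⇒ -2 -1 -4 -6 -9 -11 -5 2 -12 0 -3
-9<2: swap(4,4), lo=5 mid=5 ⇒ -2 -1 -4 -6 -9 -11 -5 2 -12 0 -3
-11<2: swap(5,5), lo=6 mid=6 ⇒ -2 -1 -4 -6 -9 -11 -5 2 -12 0 -3
-5<2: swap(6,6), lo=7 mid=7 ⇒ -2 -1 -4 -6 -9 -11 -5 2 -12 0 -3
2=2: mid=8
-12<2: swap(7,8), lo=8 mid=9 ⇒ -2 -1 -4 -6 -9 -11 -5 -12 2 0 -3
0<2: swap(8,9), lo=9 mid=10 ⇒ -2 -1 -4 -6 -9 -11 -5 -12 0 2 -3
-3<2: swap(9,10), lo=10 mid=11 ⇒ -2 -1 -4 -6 -9 -11 -5 -12 0 -3 2
done. lo=10 hi=10; nums=-2 -1 -4 -6 -9 -11 -5 -12 0 -3 2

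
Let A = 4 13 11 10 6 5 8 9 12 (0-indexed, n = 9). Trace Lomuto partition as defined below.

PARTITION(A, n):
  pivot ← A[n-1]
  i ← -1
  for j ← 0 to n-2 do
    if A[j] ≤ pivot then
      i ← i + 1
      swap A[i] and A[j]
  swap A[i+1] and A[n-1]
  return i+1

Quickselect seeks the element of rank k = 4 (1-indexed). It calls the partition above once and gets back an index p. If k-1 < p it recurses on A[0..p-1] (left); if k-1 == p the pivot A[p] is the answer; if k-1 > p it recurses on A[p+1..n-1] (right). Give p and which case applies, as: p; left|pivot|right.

pivot=12, i=-1
j=0: 4≤12, i=0, swap(0,0) ⇒ 4 13 11 10 6 5 8 9 12
j=1: 13>12, skip
j=2: 11≤12, i=1, swap(1,2) ⇒ 4 11 13 10 6 5 8 9 12
j=3: 10≤12, i=2, swap(2,3) ⇒ 4 11 10 13 6 5 8 9 12
j=4: 6≤12, i=3, swap(3,4) ⇒ 4 11 10 6 13 5 8 9 12
j=5: 5≤12, i=4, swap(4,5) ⇒ 4 11 10 6 5 13 8 9 12
j=6: 8≤12, i=5, swap(5,6) ⇒ 4 11 10 6 5 8 13 9 12
j=7: 9≤12, i=6, swap(6,7) ⇒ 4 11 10 6 5 8 9 13 12
swap(7,8) ⇒ 4 11 10 6 5 8 9 12 13; return 7
p = 7; k-1 = 3 < 7 ⇒ left

7; left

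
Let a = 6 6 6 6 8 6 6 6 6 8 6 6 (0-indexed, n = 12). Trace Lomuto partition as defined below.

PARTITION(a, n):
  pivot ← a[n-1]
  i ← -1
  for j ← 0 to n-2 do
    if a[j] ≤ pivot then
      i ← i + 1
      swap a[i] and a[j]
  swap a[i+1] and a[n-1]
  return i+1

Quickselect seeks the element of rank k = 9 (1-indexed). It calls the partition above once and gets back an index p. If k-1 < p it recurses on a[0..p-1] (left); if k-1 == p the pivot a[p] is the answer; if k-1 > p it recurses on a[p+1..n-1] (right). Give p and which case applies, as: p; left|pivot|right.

pivot = a[11] = 6; i = -1
j=0: a[0]=6 ≤ 6 → i=0, swap a[0],a[0] (no change) → 6 6 6 6 8 6 6 6 6 8 6 6
j=1: a[1]=6 ≤ 6 → i=1, swap a[1],a[1] (no change) → 6 6 6 6 8 6 6 6 6 8 6 6
j=2: a[2]=6 ≤ 6 → i=2, swap a[2],a[2] (no change) → 6 6 6 6 8 6 6 6 6 8 6 6
j=3: a[3]=6 ≤ 6 → i=3, swap a[3],a[3] (no change) → 6 6 6 6 8 6 6 6 6 8 6 6
j=4: a[4]=8 > 6 → no swap
j=5: a[5]=6 ≤ 6 → i=4, swap a[4],a[5] → 6 6 6 6 6 8 6 6 6 8 6 6
j=6: a[6]=6 ≤ 6 → i=5, swap a[5],a[6] → 6 6 6 6 6 6 8 6 6 8 6 6
j=7: a[7]=6 ≤ 6 → i=6, swap a[6],a[7] → 6 6 6 6 6 6 6 8 6 8 6 6
j=8: a[8]=6 ≤ 6 → i=7, swap a[7],a[8] → 6 6 6 6 6 6 6 6 8 8 6 6
j=9: a[9]=8 > 6 → no swap
j=10: a[10]=6 ≤ 6 → i=8, swap a[8],a[10] → 6 6 6 6 6 6 6 6 6 8 8 6
final swap a[9],a[11] → 6 6 6 6 6 6 6 6 6 6 8 8; return 9
p = 9; k-1 = 8 < 9 ⇒ left

9; left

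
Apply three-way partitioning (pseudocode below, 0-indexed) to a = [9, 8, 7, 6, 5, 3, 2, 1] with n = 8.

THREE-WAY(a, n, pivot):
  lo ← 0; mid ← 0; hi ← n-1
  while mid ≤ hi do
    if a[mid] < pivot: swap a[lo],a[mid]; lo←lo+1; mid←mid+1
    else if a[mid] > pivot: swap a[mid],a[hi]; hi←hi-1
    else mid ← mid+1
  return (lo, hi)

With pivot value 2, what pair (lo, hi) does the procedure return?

(1, 1)

lo=0 mid=0 hi=7
9>2: swap(0,7), hi=6 ⇒ [1, 8, 7, 6, 5, 3, 2, 9]
1<2: swap(0,0), lo=1 mid=1 ⇒ [1, 8, 7, 6, 5, 3, 2, 9]
8>2: swap(1,6), hi=5 ⇒ [1, 2, 7, 6, 5, 3, 8, 9]
2=2: mid=2
7>2: swap(2,5), hi=4 ⇒ [1, 2, 3, 6, 5, 7, 8, 9]
3>2: swap(2,4), hi=3 ⇒ [1, 2, 5, 6, 3, 7, 8, 9]
5>2: swap(2,3), hi=2 ⇒ [1, 2, 6, 5, 3, 7, 8, 9]
6>2: swap(2,2), hi=1 ⇒ [1, 2, 6, 5, 3, 7, 8, 9]
done. lo=1 hi=1; a=[1, 2, 6, 5, 3, 7, 8, 9]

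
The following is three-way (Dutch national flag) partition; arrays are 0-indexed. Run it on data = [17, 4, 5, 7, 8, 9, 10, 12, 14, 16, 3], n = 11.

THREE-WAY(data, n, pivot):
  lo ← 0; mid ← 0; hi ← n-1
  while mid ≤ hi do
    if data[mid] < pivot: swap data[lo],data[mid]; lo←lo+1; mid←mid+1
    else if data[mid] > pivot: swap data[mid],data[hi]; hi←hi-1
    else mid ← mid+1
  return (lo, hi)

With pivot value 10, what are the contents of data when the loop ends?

[3, 4, 5, 7, 8, 9, 10, 14, 16, 12, 17]

pivot = 10; lo=0, mid=0, hi=10
data[mid]=17>10: swap data[0],data[10]; hi=9 → [3, 4, 5, 7, 8, 9, 10, 12, 14, 16, 17]
data[mid]=3<10: swap data[0],data[0]; lo=1,mid=1 → [3, 4, 5, 7, 8, 9, 10, 12, 14, 16, 17]
data[mid]=4<10: swap data[1],data[1]; lo=2,mid=2 → [3, 4, 5, 7, 8, 9, 10, 12, 14, 16, 17]
data[mid]=5<10: swap data[2],data[2]; lo=3,mid=3 → [3, 4, 5, 7, 8, 9, 10, 12, 14, 16, 17]
data[mid]=7<10: swap data[3],data[3]; lo=4,mid=4 → [3, 4, 5, 7, 8, 9, 10, 12, 14, 16, 17]
data[mid]=8<10: swap data[4],data[4]; lo=5,mid=5 → [3, 4, 5, 7, 8, 9, 10, 12, 14, 16, 17]
data[mid]=9<10: swap data[5],data[5]; lo=6,mid=6 → [3, 4, 5, 7, 8, 9, 10, 12, 14, 16, 17]
data[mid]=10=10: mid=7
data[mid]=12>10: swap data[7],data[9]; hi=8 → [3, 4, 5, 7, 8, 9, 10, 16, 14, 12, 17]
data[mid]=16>10: swap data[7],data[8]; hi=7 → [3, 4, 5, 7, 8, 9, 10, 14, 16, 12, 17]
data[mid]=14>10: swap data[7],data[7]; hi=6 → [3, 4, 5, 7, 8, 9, 10, 14, 16, 12, 17]
end: lo=6, hi=6; data = [3, 4, 5, 7, 8, 9, 10, 14, 16, 12, 17]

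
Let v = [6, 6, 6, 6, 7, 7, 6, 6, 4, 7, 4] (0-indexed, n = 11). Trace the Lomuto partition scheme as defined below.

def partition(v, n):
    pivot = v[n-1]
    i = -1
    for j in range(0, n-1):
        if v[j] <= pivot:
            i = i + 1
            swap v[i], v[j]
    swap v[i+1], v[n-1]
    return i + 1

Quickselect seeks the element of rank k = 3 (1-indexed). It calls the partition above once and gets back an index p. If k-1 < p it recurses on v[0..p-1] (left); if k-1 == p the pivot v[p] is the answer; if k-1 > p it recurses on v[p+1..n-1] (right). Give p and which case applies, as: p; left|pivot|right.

pivot=4, i=-1
j=0: 6>4, skip
j=1: 6>4, skip
j=2: 6>4, skip
j=3: 6>4, skip
j=4: 7>4, skip
j=5: 7>4, skip
j=6: 6>4, skip
j=7: 6>4, skip
j=8: 4≤4, i=0, swap(0,8) ⇒ [4, 6, 6, 6, 7, 7, 6, 6, 6, 7, 4]
j=9: 7>4, skip
swap(1,10) ⇒ [4, 4, 6, 6, 7, 7, 6, 6, 6, 7, 6]; return 1
p = 1; k-1 = 2 > 1 ⇒ right

1; right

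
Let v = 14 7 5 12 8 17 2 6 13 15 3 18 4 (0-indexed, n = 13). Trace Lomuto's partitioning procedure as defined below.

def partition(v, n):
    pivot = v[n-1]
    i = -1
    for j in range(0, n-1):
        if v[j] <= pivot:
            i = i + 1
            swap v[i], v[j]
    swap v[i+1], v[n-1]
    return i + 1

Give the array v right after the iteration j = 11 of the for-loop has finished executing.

2 3 5 12 8 17 14 6 13 15 7 18 4

pivot=4, i=-1
j=0: 14>4, skip
j=1: 7>4, skip
j=2: 5>4, skip
j=3: 12>4, skip
j=4: 8>4, skip
j=5: 17>4, skip
j=6: 2≤4, i=0, swap(0,6) ⇒ 2 7 5 12 8 17 14 6 13 15 3 18 4
j=7: 6>4, skip
j=8: 13>4, skip
j=9: 15>4, skip
j=10: 3≤4, i=1, swap(1,10) ⇒ 2 3 5 12 8 17 14 6 13 15 7 18 4
j=11: 18>4, skip
(after j=11) v = 2 3 5 12 8 17 14 6 13 15 7 18 4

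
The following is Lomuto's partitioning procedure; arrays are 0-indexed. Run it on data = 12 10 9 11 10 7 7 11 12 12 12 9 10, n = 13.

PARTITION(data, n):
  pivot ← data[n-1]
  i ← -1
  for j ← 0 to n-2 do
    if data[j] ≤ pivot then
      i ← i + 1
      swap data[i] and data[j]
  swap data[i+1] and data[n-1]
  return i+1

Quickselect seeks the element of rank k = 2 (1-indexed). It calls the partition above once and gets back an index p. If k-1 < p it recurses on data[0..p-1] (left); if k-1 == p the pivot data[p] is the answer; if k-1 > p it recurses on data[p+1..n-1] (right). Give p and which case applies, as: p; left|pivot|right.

pivot=10, i=-1
j=0: 12>10, skip
j=1: 10≤10, i=0, swap(0,1) ⇒ 10 12 9 11 10 7 7 11 12 12 12 9 10
j=2: 9≤10, i=1, swap(1,2) ⇒ 10 9 12 11 10 7 7 11 12 12 12 9 10
j=3: 11>10, skip
j=4: 10≤10, i=2, swap(2,4) ⇒ 10 9 10 11 12 7 7 11 12 12 12 9 10
j=5: 7≤10, i=3, swap(3,5) ⇒ 10 9 10 7 12 11 7 11 12 12 12 9 10
j=6: 7≤10, i=4, swap(4,6) ⇒ 10 9 10 7 7 11 12 11 12 12 12 9 10
j=7: 11>10, skip
j=8: 12>10, skip
j=9: 12>10, skip
j=10: 12>10, skip
j=11: 9≤10, i=5, swap(5,11) ⇒ 10 9 10 7 7 9 12 11 12 12 12 11 10
swap(6,12) ⇒ 10 9 10 7 7 9 10 11 12 12 12 11 12; return 6
p = 6; k-1 = 1 < 6 ⇒ left

6; left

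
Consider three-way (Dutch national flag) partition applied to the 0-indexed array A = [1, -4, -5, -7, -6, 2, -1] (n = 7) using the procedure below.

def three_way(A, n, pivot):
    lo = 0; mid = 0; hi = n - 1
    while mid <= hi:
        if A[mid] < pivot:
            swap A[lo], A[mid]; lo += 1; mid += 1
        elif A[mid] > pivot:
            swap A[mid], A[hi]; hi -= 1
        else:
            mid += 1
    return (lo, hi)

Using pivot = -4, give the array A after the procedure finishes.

pivot = -4; lo=0, mid=0, hi=6
A[mid]=1>-4: swap A[0],A[6]; hi=5 → [-1, -4, -5, -7, -6, 2, 1]
A[mid]=-1>-4: swap A[0],A[5]; hi=4 → [2, -4, -5, -7, -6, -1, 1]
A[mid]=2>-4: swap A[0],A[4]; hi=3 → [-6, -4, -5, -7, 2, -1, 1]
A[mid]=-6<-4: swap A[0],A[0]; lo=1,mid=1 → [-6, -4, -5, -7, 2, -1, 1]
A[mid]=-4=-4: mid=2
A[mid]=-5<-4: swap A[1],A[2]; lo=2,mid=3 → [-6, -5, -4, -7, 2, -1, 1]
A[mid]=-7<-4: swap A[2],A[3]; lo=3,mid=4 → [-6, -5, -7, -4, 2, -1, 1]
end: lo=3, hi=3; A = [-6, -5, -7, -4, 2, -1, 1]

[-6, -5, -7, -4, 2, -1, 1]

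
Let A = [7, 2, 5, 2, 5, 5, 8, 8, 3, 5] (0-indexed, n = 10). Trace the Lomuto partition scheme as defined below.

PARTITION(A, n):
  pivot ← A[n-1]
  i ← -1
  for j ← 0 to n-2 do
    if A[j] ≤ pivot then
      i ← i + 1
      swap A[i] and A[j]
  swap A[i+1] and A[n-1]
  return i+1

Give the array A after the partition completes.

[2, 5, 2, 5, 5, 3, 5, 8, 7, 8]

pivot = A[9] = 5; i = -1
j=0: A[0]=7 > 5 → no swap
j=1: A[1]=2 ≤ 5 → i=0, swap A[0],A[1] → [2, 7, 5, 2, 5, 5, 8, 8, 3, 5]
j=2: A[2]=5 ≤ 5 → i=1, swap A[1],A[2] → [2, 5, 7, 2, 5, 5, 8, 8, 3, 5]
j=3: A[3]=2 ≤ 5 → i=2, swap A[2],A[3] → [2, 5, 2, 7, 5, 5, 8, 8, 3, 5]
j=4: A[4]=5 ≤ 5 → i=3, swap A[3],A[4] → [2, 5, 2, 5, 7, 5, 8, 8, 3, 5]
j=5: A[5]=5 ≤ 5 → i=4, swap A[4],A[5] → [2, 5, 2, 5, 5, 7, 8, 8, 3, 5]
j=6: A[6]=8 > 5 → no swap
j=7: A[7]=8 > 5 → no swap
j=8: A[8]=3 ≤ 5 → i=5, swap A[5],A[8] → [2, 5, 2, 5, 5, 3, 8, 8, 7, 5]
final swap A[6],A[9] → [2, 5, 2, 5, 5, 3, 5, 8, 7, 8]; return 6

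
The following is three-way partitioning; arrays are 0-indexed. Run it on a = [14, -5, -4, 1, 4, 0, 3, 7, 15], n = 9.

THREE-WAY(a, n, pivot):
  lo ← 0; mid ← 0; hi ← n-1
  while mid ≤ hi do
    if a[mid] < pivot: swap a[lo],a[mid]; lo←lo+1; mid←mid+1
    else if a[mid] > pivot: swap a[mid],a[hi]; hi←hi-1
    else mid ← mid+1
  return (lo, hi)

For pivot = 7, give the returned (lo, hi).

pivot = 7; lo=0, mid=0, hi=8
a[mid]=14>7: swap a[0],a[8]; hi=7 → [15, -5, -4, 1, 4, 0, 3, 7, 14]
a[mid]=15>7: swap a[0],a[7]; hi=6 → [7, -5, -4, 1, 4, 0, 3, 15, 14]
a[mid]=7=7: mid=1
a[mid]=-5<7: swap a[0],a[1]; lo=1,mid=2 → [-5, 7, -4, 1, 4, 0, 3, 15, 14]
a[mid]=-4<7: swap a[1],a[2]; lo=2,mid=3 → [-5, -4, 7, 1, 4, 0, 3, 15, 14]
a[mid]=1<7: swap a[2],a[3]; lo=3,mid=4 → [-5, -4, 1, 7, 4, 0, 3, 15, 14]
a[mid]=4<7: swap a[3],a[4]; lo=4,mid=5 → [-5, -4, 1, 4, 7, 0, 3, 15, 14]
a[mid]=0<7: swap a[4],a[5]; lo=5,mid=6 → [-5, -4, 1, 4, 0, 7, 3, 15, 14]
a[mid]=3<7: swap a[5],a[6]; lo=6,mid=7 → [-5, -4, 1, 4, 0, 3, 7, 15, 14]
end: lo=6, hi=6; a = [-5, -4, 1, 4, 0, 3, 7, 15, 14]

(6, 6)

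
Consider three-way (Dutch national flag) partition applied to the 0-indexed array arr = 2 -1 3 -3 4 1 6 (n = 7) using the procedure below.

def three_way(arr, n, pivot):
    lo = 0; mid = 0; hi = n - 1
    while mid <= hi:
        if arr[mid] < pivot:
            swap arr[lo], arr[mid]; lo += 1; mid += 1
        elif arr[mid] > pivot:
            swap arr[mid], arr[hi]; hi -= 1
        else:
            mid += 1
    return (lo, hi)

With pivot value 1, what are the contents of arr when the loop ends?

lo=0 mid=0 hi=6
2>1: swap(0,6), hi=5 ⇒ 6 -1 3 -3 4 1 2
6>1: swap(0,5), hi=4 ⇒ 1 -1 3 -3 4 6 2
1=1: mid=1
-1<1: swap(0,1), lo=1 mid=2 ⇒ -1 1 3 -3 4 6 2
3>1: swap(2,4), hi=3 ⇒ -1 1 4 -3 3 6 2
4>1: swap(2,3), hi=2 ⇒ -1 1 -3 4 3 6 2
-3<1: swap(1,2), lo=2 mid=3 ⇒ -1 -3 1 4 3 6 2
done. lo=2 hi=2; arr=-1 -3 1 4 3 6 2

-1 -3 1 4 3 6 2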